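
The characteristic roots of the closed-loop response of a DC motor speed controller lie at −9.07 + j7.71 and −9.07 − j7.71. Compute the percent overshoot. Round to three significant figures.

%OS ≈ 2.48%

With σ = 9.07, ω_d = 7.71: ω_n = √(σ²+ω_d²) = 11.9 rad/s, ζ = σ/ω_n = 0.762.
%OS = 100 e^{−πζ/√(1−ζ²)} with ζ = 0.762 gives 2.48%.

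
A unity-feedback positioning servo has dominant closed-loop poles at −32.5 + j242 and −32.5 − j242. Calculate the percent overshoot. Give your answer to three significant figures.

|pole| = ω_n = √(32.5² + 242²) = 244 rad/s; ζ = cos θ = σ/ω_n = 0.133.
%OS = 100·exp(−πζ/√(1−ζ²)) = 65.6%.

%OS ≈ 65.6%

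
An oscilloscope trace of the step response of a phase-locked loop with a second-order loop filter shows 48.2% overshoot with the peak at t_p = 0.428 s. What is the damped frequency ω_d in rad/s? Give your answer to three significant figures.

t_p = π/ω_d, so ω_d = π/0.428 = 7.34 rad/s.

ω_d ≈ 7.34 rad/s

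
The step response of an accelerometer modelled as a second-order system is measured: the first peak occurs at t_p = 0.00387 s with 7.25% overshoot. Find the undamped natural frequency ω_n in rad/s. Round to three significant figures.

From the overshoot, ζ = −ln(OS)/√(π²+ln²(OS)) = 0.641.
From t_p = π/ω_d, ω_d = π/0.00387 = 812 rad/s, so ω_n = ω_d/√(1−ζ²) = 1060 rad/s.

ω_n ≈ 1060 rad/s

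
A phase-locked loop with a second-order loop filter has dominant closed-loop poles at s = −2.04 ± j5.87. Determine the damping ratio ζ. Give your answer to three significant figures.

With σ = 2.04, ω_d = 5.87: ω_n = √(σ²+ω_d²) = 6.21 rad/s, ζ = σ/ω_n = 0.328.

ζ ≈ 0.328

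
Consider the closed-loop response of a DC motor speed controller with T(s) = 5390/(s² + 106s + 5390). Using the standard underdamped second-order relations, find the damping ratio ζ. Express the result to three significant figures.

Comparing the denominator to s² + 2ζω_n s + ω_n²: ω_n = √5390 = 73.4 rad/s, and 2ζω_n = 106 so ζ = 106/(2·73.4) = 0.722.

ζ ≈ 0.722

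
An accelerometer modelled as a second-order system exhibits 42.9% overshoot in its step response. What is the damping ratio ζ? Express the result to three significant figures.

From %OS = 100·exp(−πζ/√(1−ζ²)), invert to get ζ = −ln(OS)/√(π² + ln²(OS)) with OS = 0.429.
−ln 0.429 = 0.8463, so ζ = 0.8463/√(π² + 0.7162) = 0.260.

ζ ≈ 0.260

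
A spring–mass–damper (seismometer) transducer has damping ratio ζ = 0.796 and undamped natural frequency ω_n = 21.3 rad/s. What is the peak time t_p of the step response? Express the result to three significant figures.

The damped frequency is ω_d = ω_n√(1−ζ²) = 21.3·√(1−0.634) = 12.9 rad/s.
Peak time t_p = π/ω_d = π/12.9 = 0.244 s.

t_p ≈ 0.244 s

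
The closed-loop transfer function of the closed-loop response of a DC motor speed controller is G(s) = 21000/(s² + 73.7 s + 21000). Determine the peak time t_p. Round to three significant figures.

t_p ≈ 0.0224 s

ω_n = √21000 = 145 rad/s; ζ = 73.7/(2·145) = 0.254.
The damped frequency ω_d = ω_n√(1−ζ²) = 140 rad/s. Then t_p = π/ω_d = 0.0224 s.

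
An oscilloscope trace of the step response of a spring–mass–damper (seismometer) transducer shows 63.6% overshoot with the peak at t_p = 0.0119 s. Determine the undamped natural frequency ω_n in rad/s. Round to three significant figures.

ω_n ≈ 267 rad/s

From the overshoot, ζ = −ln(OS)/√(π²+ln²(OS)) = 0.143.
From t_p = π/ω_d, ω_d = π/0.0119 = 264 rad/s, so ω_n = ω_d/√(1−ζ²) = 267 rad/s.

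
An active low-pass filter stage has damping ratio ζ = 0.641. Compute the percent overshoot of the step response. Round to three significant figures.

For an underdamped second-order system, %OS = 100·exp(−πζ/√(1−ζ²)).
πζ/√(1−ζ²) = π·0.641/√(1−0.411) = 2.624, so %OS = 100·e^(−2.624) = 7.25%.

%OS ≈ 7.25%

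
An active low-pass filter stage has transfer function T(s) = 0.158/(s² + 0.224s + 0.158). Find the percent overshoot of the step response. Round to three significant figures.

%OS ≈ 39.7%

Matching coefficients with s² + 2ζω_n s + ω_n² gives ω_n² = 0.158 ⇒ ω_n = 0.397 rad/s, and ζ = 0.224/(2ω_n) = 0.282.
%OS = 100 e^{−πζ/√(1−ζ²)} with ζ = 0.282 gives 39.7%.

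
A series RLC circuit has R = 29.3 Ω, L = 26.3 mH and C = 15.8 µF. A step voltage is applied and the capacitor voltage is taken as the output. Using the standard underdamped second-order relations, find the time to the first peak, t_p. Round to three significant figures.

t_p ≈ 0.00217 s

For a series RLC circuit (capacitor voltage as output), ω_n = 1/√(LC) = 1/√(26.3 mH · 15.8 µF) = 1550 rad/s.
ζ = (R/2)·√(C/L) = (29.3/2)·√(15.8 µF/26.3 mH) = 0.359.
ω_d = ω_n√(1−ζ²) = 1450 rad/s. t_p = π/ω_d = 0.00217 s.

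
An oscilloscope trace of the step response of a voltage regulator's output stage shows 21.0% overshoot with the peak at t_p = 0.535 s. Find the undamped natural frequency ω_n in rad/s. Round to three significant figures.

ω_n ≈ 6.56 rad/s

From the overshoot, ζ = −ln(OS)/√(π²+ln²(OS)) = 0.445.
From t_p = π/ω_d, ω_d = π/0.535 = 5.87 rad/s, so ω_n = ω_d/√(1−ζ²) = 6.56 rad/s.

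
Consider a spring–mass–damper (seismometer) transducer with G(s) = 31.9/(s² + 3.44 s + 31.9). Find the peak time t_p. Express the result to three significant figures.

t_p ≈ 0.584 s

Comparing the denominator to s² + 2ζω_n s + ω_n²: ω_n = √31.9 = 5.65 rad/s, and 2ζω_n = 3.44 so ζ = 3.44/(2·5.65) = 0.305.
The damped frequency ω_d = ω_n√(1−ζ²) = 5.38 rad/s. Then t_p = π/ω_d = 0.584 s.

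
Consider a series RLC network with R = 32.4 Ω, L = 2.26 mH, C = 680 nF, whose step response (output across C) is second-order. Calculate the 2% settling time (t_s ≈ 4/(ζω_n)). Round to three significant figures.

t_s ≈ 0.000558 s

For a series RLC circuit (capacitor voltage as output), ω_n = 1/√(LC) = 1/√(2.26 mH · 680 nF) = 25500 rad/s.
ζ = (R/2)·√(C/L) = (32.4/2)·√(680 nF/2.26 mH) = 0.281.
t_s ≈ 4/(ζω_n) = 0.000558 s.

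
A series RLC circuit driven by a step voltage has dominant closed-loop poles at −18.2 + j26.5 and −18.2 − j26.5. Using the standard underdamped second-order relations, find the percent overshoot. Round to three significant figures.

%OS ≈ 11.6%

With σ = 18.2, ω_d = 26.5: ω_n = √(σ²+ω_d²) = 32.1 rad/s, ζ = σ/ω_n = 0.566.
Overshoot: exp(−π·0.566/√(1−0.566²)) = 0.116, i.e. 11.6%.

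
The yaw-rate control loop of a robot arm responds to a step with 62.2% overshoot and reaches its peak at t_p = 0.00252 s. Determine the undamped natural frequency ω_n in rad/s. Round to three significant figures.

The overshoot fixes ζ = −ln(OS)/√(π²+ln²(OS)) = 0.149.
t_p = π/ω_d ⇒ ω_d = 1250 rad/s; then ω_n = ω_d/√(1−ζ²) = 1260 rad/s.

ω_n ≈ 1260 rad/s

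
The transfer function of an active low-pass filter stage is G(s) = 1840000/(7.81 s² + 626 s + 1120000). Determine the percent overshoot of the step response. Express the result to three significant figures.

%OS ≈ 71.6%

Dividing through by 7.81: denominator becomes s² + 80.15 s + 143400.
So ω_n = √143400 = 379 rad/s and ζ = 80.15/(2·379) = 0.106.
%OS = 100·exp(−πζ/√(1−ζ²)) = 71.6%.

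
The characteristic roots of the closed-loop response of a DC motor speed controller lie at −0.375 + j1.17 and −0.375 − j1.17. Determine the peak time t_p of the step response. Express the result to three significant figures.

t_p ≈ 2.69 s

t_p = π/ω_d with ω_d = 1.17 (the imaginary part), so t_p = 2.69 s.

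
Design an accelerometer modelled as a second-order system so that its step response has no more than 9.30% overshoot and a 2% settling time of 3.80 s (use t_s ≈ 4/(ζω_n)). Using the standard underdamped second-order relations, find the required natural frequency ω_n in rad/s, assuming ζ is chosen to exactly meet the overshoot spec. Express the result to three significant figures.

ζ = −ln(OS)/√(π² + (ln OS)²). With OS = 0.0930, ln OS = −2.375 and ζ = 2.375/3.938 = 0.603.
Then ω_n = 4/(ζ t_s) = 4/(0.603 × 3.80) = 1.75 rad/s.

ω_n ≈ 1.75 rad/s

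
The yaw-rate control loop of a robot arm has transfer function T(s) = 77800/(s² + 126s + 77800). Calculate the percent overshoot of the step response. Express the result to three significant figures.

%OS ≈ 48.3%

ω_n = √77800 = 279 rad/s; ζ = 126/(2·279) = 0.226.
%OS = 100 e^{−πζ/√(1−ζ²)} with ζ = 0.226 gives 48.3%.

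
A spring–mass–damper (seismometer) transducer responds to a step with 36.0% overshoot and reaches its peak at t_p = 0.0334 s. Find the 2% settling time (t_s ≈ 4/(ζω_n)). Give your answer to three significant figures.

t_s ≈ 0.131 s

ζ from %OS: ζ = |ln 0.360|/√(π²+ln²0.360) = 0.309.
t_p = π/ω_d ⇒ ω_d = 94.1 rad/s; then ω_n = ω_d/√(1−ζ²) = 98.9 rad/s.
t_s ≈ 4/(ζω_n) = 4/(0.309·98.9) = 0.131 s.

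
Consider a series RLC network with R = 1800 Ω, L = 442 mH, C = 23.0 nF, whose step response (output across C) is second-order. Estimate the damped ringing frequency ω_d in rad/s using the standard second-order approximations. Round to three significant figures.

ω_d ≈ 9710 rad/s

For a series RLC circuit (capacitor voltage as output), ω_n = 1/√(LC) = 1/√(442 mH · 23.0 nF) = 9920 rad/s.
ζ = (R/2)·√(C/L) = (1800/2)·√(23.0 nF/442 mH) = 0.205.
ω_d = 9920·√(1 − 0.205²) = 9710 rad/s.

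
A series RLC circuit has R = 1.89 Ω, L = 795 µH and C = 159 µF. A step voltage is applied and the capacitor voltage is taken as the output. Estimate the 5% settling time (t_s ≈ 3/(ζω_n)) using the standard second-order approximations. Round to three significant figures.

For a series RLC circuit (capacitor voltage as output), ω_n = 1/√(LC) = 1/√(795 µH · 159 µF) = 2810 rad/s.
ζ = (R/2)·√(C/L) = (1.89/2)·√(159 µF/795 µH) = 0.423.
t_s ≈ 3/(ζω_n) = 0.00252 s.

t_s ≈ 0.00252 s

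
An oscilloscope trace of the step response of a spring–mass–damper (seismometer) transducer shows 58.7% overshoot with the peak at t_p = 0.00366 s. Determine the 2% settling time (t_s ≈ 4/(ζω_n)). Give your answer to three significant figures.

From the overshoot, ζ = −ln(OS)/√(π²+ln²(OS)) = 0.167.
t_p = π/ω_d ⇒ ω_d = 858 rad/s; then ω_n = ω_d/√(1−ζ²) = 871 rad/s.
t_s ≈ 4/(ζω_n) = 4/(0.167·871) = 0.0275 s.

t_s ≈ 0.0275 s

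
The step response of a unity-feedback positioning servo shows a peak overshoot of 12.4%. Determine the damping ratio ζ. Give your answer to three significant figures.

Inverting the overshoot relation: ζ = |ln 0.124|/√(π² + ln²0.124) = 0.553.

ζ ≈ 0.553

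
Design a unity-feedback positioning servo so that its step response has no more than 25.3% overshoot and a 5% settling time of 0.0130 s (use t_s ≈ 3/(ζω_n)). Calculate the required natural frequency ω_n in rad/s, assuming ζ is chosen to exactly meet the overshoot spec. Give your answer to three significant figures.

ω_n ≈ 576 rad/s

ζ = −ln(OS)/√(π² + (ln OS)²). With OS = 0.253, ln OS = −1.374 and ζ = 1.374/3.429 = 0.401.
From t_s ≈ 3/(ζω_n): ω_n = 3/(ζ·t_s) = 3/(0.401·0.0130) = 576 rad/s.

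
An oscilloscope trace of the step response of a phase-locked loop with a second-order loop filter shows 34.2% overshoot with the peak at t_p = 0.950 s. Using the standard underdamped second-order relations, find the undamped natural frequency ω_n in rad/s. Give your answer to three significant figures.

From the overshoot, ζ = −ln(OS)/√(π²+ln²(OS)) = 0.323.
t_p = π/ω_d ⇒ ω_d = 3.31 rad/s; then ω_n = ω_d/√(1−ζ²) = 3.49 rad/s.

ω_n ≈ 3.49 rad/s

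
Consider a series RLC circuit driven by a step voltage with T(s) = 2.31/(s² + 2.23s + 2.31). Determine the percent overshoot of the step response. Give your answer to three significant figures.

%OS ≈ 3.37%

Matching coefficients with s² + 2ζω_n s + ω_n² gives ω_n² = 2.31 ⇒ ω_n = 1.52 rad/s, and ζ = 2.23/(2ω_n) = 0.734.
Overshoot: exp(−π·0.734/√(1−0.734²)) = 0.0337, i.e. 3.37%.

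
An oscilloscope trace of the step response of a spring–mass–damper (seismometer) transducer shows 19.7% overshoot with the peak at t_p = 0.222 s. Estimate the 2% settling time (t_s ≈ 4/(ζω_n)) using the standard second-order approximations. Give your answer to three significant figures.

t_s ≈ 0.547 s

ζ from %OS: ζ = |ln 0.197|/√(π²+ln²0.197) = 0.459.
t_p = π/ω_d ⇒ ω_d = 14.2 rad/s; then ω_n = ω_d/√(1−ζ²) = 15.9 rad/s.
t_s ≈ 4/(ζω_n) = 4/(0.459·15.9) = 0.547 s.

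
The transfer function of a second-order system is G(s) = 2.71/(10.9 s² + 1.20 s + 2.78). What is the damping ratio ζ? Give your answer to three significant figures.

Dividing through by 10.9: denominator becomes s² + 0.1101 s + 0.2550.
So ω_n = √0.2550 = 0.505 rad/s and ζ = 0.1101/(2·0.505) = 0.109.

ζ ≈ 0.109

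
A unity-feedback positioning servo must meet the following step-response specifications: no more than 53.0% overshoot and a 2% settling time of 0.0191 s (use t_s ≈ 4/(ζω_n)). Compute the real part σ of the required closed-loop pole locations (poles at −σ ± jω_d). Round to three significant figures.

σ ≈ 209

The settling-time spec alone fixes σ = ζω_n = 4/t_s = 4/0.0191 = 209.
(Overshoot then fixes ζ = 0.198 and hence ω_d = σ·√(1−ζ²)/ζ = 1040 rad/s.)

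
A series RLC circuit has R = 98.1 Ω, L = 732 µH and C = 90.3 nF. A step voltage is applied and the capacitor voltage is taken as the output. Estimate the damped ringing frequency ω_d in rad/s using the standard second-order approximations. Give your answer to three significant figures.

For a series RLC circuit (capacitor voltage as output), ω_n = 1/√(LC) = 1/√(732 µH · 90.3 nF) = 123000 rad/s.
ζ = (R/2)·√(C/L) = (98.1/2)·√(90.3 nF/732 µH) = 0.545.
ω_d = 123000·√(1 − 0.545²) = 103000 rad/s.

ω_d ≈ 103000 rad/s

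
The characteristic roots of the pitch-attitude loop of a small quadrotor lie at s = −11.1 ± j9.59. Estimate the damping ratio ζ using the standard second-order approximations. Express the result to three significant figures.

The poles are at −σ ± jω_d with σ = 11.1 and ω_d = 9.59, so ω_n = √(σ²+ω_d²) = 14.7 rad/s and ζ = σ/ω_n = 0.757.

ζ ≈ 0.757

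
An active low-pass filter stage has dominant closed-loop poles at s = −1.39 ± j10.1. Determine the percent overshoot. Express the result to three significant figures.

|pole| = ω_n = √(1.39² + 10.1²) = 10.2 rad/s; ζ = cos θ = σ/ω_n = 0.136.
%OS = 100 e^{−πζ/√(1−ζ²)} with ζ = 0.136 gives 64.9%.

%OS ≈ 64.9%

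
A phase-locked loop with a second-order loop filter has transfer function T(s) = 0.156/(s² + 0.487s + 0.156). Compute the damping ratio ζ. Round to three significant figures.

ω_n = √0.156 = 0.395 rad/s; ζ = 0.487/(2·0.395) = 0.617.

ζ ≈ 0.617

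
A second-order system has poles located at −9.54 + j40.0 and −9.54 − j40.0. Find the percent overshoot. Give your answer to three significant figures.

%OS ≈ 47.3%

With σ = 9.54, ω_d = 40.0: ω_n = √(σ²+ω_d²) = 41.1 rad/s, ζ = σ/ω_n = 0.232.
Overshoot: exp(−π·0.232/√(1−0.232²)) = 0.473, i.e. 47.3%.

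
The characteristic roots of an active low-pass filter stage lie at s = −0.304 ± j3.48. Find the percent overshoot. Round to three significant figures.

%OS ≈ 76.0%

With σ = 0.304, ω_d = 3.48: ω_n = √(σ²+ω_d²) = 3.49 rad/s, ζ = σ/ω_n = 0.0870.
%OS = 100·exp(−πζ/√(1−ζ²)) = 76.0%.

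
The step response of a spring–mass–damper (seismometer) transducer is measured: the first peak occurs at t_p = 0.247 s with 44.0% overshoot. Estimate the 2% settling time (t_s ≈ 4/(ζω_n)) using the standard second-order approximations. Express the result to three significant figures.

t_s ≈ 1.20 s

From the overshoot, ζ = −ln(OS)/√(π²+ln²(OS)) = 0.253.
t_p = π/ω_d ⇒ ω_d = 12.7 rad/s; then ω_n = ω_d/√(1−ζ²) = 13.1 rad/s.
t_s ≈ 4/(ζω_n) = 4/(0.253·13.1) = 1.20 s.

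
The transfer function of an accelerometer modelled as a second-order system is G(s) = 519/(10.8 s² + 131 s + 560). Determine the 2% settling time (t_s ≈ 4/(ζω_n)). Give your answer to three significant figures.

Dividing through by 10.8: denominator becomes s² + 12.13 s + 51.85.
So ω_n = √51.85 = 7.20 rad/s and ζ = 12.13/(2·7.20) = 0.842.
t_s ≈ 4/(ζω_n) = 0.660 s.

t_s ≈ 0.660 s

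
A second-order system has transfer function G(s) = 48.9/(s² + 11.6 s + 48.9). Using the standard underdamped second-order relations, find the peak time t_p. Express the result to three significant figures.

ω_n = √48.9 = 6.99 rad/s; ζ = 11.6/(2·6.99) = 0.829.
ω_d = ω_n√(1−ζ²) = 3.91 rad/s. Then t_p = π/ω_d = 0.804 s.

t_p ≈ 0.804 s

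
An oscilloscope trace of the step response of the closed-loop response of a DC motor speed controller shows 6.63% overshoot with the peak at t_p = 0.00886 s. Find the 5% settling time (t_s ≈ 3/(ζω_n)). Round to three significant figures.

t_s ≈ 0.00980 s

ζ from %OS: ζ = |ln 0.0663|/√(π²+ln²0.0663) = 0.654.
t_p = π/ω_d ⇒ ω_d = 355 rad/s; then ω_n = ω_d/√(1−ζ²) = 469 rad/s.
t_s ≈ 3/(ζω_n) = 3/(0.654·469) = 0.00980 s.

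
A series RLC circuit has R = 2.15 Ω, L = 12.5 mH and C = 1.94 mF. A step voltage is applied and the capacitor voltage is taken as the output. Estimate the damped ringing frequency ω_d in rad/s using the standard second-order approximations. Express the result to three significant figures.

For a series RLC circuit (capacitor voltage as output), ω_n = 1/√(LC) = 1/√(12.5 mH · 1.94 mF) = 203 rad/s.
ζ = (R/2)·√(C/L) = (2.15/2)·√(1.94 mF/12.5 mH) = 0.424.
The damped frequency ω_d = ω_n√(1−ζ²) = 184 rad/s.

ω_d ≈ 184 rad/s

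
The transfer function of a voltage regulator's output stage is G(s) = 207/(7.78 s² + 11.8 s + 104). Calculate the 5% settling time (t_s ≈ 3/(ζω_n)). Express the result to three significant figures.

Dividing through by 7.78: denominator becomes s² + 1.517 s + 13.37.
So ω_n = √13.37 = 3.66 rad/s and ζ = 1.517/(2·3.66) = 0.207.
t_s ≈ 3/(ζω_n) = 3.96 s.

t_s ≈ 3.96 s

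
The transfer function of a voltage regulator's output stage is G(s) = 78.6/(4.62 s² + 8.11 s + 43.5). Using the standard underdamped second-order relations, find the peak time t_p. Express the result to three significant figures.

t_p ≈ 1.07 s

Dividing through by 4.62: denominator becomes s² + 1.755 s + 9.416.
So ω_n = √9.416 = 3.07 rad/s and ζ = 1.755/(2·3.07) = 0.286.
The damped frequency ω_d = ω_n√(1−ζ²) = 2.94 rad/s. t_p = π/ω_d = 1.07 s.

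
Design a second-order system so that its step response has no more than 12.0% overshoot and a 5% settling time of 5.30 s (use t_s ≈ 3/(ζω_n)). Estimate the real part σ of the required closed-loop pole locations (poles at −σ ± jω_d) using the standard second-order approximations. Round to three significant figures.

The settling-time spec alone fixes σ = ζω_n = 3/t_s = 3/5.30 = 0.566.
(Overshoot then fixes ζ = 0.559 and hence ω_d = σ·√(1−ζ²)/ζ = 0.839 rad/s.)

σ ≈ 0.566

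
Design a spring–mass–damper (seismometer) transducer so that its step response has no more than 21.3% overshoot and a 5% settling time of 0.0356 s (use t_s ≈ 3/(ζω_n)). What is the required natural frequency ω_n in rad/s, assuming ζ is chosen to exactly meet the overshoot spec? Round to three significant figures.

ω_n ≈ 191 rad/s

From %OS = 100·exp(−πζ/√(1−ζ²)), invert to get ζ = −ln(OS)/√(π² + ln²(OS)) with OS = 0.213.
−ln 0.213 = 1.546, so ζ = 1.546/√(π² + 2.392) = 0.442.
Then ω_n = 3/(ζ t_s) = 3/(0.442 × 0.0356) = 191 rad/s.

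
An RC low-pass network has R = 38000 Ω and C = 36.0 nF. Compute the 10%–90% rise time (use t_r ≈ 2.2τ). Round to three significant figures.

τ = RC = 38000 × 36.0 nF = 0.00137 s.
t_r ≈ 2.2τ = 0.00301 s.

t_r ≈ 0.00301 s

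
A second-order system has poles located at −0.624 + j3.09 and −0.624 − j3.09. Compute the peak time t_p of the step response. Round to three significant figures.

t_p = π/ω_d with ω_d = 3.09 (the imaginary part), so t_p = 1.02 s.

t_p ≈ 1.02 s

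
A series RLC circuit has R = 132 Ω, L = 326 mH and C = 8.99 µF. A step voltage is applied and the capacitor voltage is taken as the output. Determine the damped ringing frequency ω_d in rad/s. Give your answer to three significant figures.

For a series RLC circuit (capacitor voltage as output), ω_n = 1/√(LC) = 1/√(326 mH · 8.99 µF) = 584 rad/s.
ζ = (R/2)·√(C/L) = (132/2)·√(8.99 µF/326 mH) = 0.347.
ω_d = ω_n√(1−ζ²) = 548 rad/s.

ω_d ≈ 548 rad/s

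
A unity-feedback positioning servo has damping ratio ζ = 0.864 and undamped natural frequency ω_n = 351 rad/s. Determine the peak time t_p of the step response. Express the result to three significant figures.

The damped frequency is ω_d = ω_n√(1−ζ²) = 351·√(1−0.746) = 177 rad/s.
Peak time t_p = π/ω_d = π/177 = 0.0178 s.

t_p ≈ 0.0178 s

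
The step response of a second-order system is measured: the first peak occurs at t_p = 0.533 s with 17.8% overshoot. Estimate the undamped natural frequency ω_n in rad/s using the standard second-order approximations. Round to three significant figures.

The overshoot fixes ζ = −ln(OS)/√(π²+ln²(OS)) = 0.482.
t_p = π/ω_d ⇒ ω_d = 5.89 rad/s; then ω_n = ω_d/√(1−ζ²) = 6.73 rad/s.

ω_n ≈ 6.73 rad/s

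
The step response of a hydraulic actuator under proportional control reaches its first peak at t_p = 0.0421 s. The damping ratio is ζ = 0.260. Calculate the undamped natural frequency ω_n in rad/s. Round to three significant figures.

ω_n ≈ 77.3 rad/s

Peak time t_p = π/ω_d, so ω_d = π/t_p = π/0.0421 = 74.6 rad/s.
ω_n = ω_d/√(1−ζ²) = 74.6/√0.932 = 77.3 rad/s.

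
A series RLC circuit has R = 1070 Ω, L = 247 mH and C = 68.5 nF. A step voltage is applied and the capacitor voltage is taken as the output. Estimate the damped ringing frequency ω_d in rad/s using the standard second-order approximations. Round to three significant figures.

For a series RLC circuit (capacitor voltage as output), ω_n = 1/√(LC) = 1/√(247 mH · 68.5 nF) = 7690 rad/s.
ζ = (R/2)·√(C/L) = (1070/2)·√(68.5 nF/247 mH) = 0.282.
The damped frequency ω_d = ω_n√(1−ζ²) = 7380 rad/s.

ω_d ≈ 7380 rad/s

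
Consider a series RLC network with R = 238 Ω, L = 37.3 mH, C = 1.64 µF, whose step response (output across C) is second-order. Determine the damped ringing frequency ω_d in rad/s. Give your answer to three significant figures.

For a series RLC circuit (capacitor voltage as output), ω_n = 1/√(LC) = 1/√(37.3 mH · 1.64 µF) = 4040 rad/s.
ζ = (R/2)·√(C/L) = (238/2)·√(1.64 µF/37.3 mH) = 0.789.
The damped frequency ω_d = ω_n√(1−ζ²) = 2480 rad/s.

ω_d ≈ 2480 rad/s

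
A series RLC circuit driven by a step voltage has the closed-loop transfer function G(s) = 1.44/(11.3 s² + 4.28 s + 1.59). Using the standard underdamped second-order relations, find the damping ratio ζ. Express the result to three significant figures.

ζ ≈ 0.505

Dividing through by 11.3: denominator becomes s² + 0.3788 s + 0.1407.
So ω_n = √0.1407 = 0.375 rad/s and ζ = 0.3788/(2·0.375) = 0.505.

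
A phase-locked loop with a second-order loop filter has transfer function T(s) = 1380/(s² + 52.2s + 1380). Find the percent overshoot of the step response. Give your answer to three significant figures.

Matching coefficients with s² + 2ζω_n s + ω_n² gives ω_n² = 1380 ⇒ ω_n = 37.1 rad/s, and ζ = 52.2/(2ω_n) = 0.703.
%OS = 100·exp(−πζ/√(1−ζ²)) = 4.50%.

%OS ≈ 4.50%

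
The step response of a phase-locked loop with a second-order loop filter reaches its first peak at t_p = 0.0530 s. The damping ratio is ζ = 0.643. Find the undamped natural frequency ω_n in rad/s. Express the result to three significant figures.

ω_n ≈ 77.4 rad/s

Peak time t_p = π/ω_d, so ω_d = π/t_p = π/0.0530 = 59.3 rad/s.
ω_n = ω_d/√(1−ζ²) = 59.3/√0.587 = 77.4 rad/s.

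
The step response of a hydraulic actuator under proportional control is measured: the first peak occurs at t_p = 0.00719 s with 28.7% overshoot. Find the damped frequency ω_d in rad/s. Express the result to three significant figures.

ω_d ≈ 437 rad/s

t_p = π/ω_d, so ω_d = π/0.00719 = 437 rad/s.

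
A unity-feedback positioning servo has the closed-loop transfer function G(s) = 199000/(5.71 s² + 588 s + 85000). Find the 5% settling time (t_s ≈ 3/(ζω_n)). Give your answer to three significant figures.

t_s ≈ 0.0583 s

Dividing through by 5.71: denominator becomes s² + 103.0 s + 14890.
So ω_n = √14890 = 122 rad/s and ζ = 103.0/(2·122) = 0.422.
t_s ≈ 3/(ζω_n) = 0.0583 s.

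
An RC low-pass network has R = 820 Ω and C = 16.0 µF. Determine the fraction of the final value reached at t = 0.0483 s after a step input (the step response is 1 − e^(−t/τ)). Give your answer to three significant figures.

y/y_∞ ≈ 0.975

τ = RC = 820 × 16.0 µF = 0.0131 s.
y(t)/y_∞ = 1 − e^(−t/τ) = 1 − e^(−0.0483/0.0131) = 1 − e^(−3.68) = 0.975.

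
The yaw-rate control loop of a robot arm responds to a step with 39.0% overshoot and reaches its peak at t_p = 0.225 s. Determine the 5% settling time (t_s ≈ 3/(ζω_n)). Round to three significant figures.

t_s ≈ 0.717 s

The overshoot fixes ζ = −ln(OS)/√(π²+ln²(OS)) = 0.287.
From t_p = π/ω_d, ω_d = π/0.225 = 14.0 rad/s, so ω_n = ω_d/√(1−ζ²) = 14.6 rad/s.
t_s ≈ 3/(ζω_n) = 3/(0.287·14.6) = 0.717 s.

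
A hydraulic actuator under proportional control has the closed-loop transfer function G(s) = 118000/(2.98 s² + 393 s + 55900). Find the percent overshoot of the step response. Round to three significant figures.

%OS ≈ 17.8%

Dividing through by 2.98: denominator becomes s² + 131.9 s + 18760.
So ω_n = √18760 = 137 rad/s and ζ = 131.9/(2·137) = 0.481.
%OS = 100·exp(−πζ/√(1−ζ²)) = 17.8%.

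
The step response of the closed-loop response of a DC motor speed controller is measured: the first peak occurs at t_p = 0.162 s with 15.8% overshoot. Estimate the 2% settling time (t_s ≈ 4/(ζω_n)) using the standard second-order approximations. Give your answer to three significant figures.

t_s ≈ 0.351 s

ζ from %OS: ζ = |ln 0.158|/√(π²+ln²0.158) = 0.506.
t_p = π/ω_d ⇒ ω_d = 19.4 rad/s; then ω_n = ω_d/√(1−ζ²) = 22.5 rad/s.
t_s ≈ 4/(ζω_n) = 4/(0.506·22.5) = 0.351 s.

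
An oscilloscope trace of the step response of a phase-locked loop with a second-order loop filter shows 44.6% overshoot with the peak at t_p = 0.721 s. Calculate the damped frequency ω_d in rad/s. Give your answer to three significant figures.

t_p = π/ω_d, so ω_d = π/0.721 = 4.36 rad/s.

ω_d ≈ 4.36 rad/s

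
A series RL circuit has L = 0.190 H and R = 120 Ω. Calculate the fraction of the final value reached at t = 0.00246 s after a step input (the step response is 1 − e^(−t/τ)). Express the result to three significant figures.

y/y_∞ ≈ 0.789

τ = L/R = 0.190/120 = 0.00158 s.
y(t)/y_∞ = 1 − e^(−t/τ) = 1 − e^(−0.00246/0.00158) = 1 − e^(−1.55) = 0.789.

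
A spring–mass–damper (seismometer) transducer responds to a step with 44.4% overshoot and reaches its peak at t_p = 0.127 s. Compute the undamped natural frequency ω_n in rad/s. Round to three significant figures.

ω_n ≈ 25.5 rad/s

ζ from %OS: ζ = |ln 0.444|/√(π²+ln²0.444) = 0.250.
t_p = π/ω_d ⇒ ω_d = 24.7 rad/s; then ω_n = ω_d/√(1−ζ²) = 25.5 rad/s.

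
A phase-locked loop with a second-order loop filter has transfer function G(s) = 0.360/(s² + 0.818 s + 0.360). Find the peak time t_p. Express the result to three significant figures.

Comparing the denominator to s² + 2ζω_n s + ω_n²: ω_n = √0.360 = 0.600 rad/s, and 2ζω_n = 0.818 so ζ = 0.818/(2·0.600) = 0.682.
ω_d = ω_n√(1−ζ²) = 0.439 rad/s. Then t_p = π/ω_d = 7.16 s.

t_p ≈ 7.16 s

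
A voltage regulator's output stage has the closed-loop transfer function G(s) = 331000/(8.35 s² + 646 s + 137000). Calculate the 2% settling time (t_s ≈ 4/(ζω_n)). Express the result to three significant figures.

t_s ≈ 0.103 s

Dividing through by 8.35: denominator becomes s² + 77.37 s + 16410.
So ω_n = √16410 = 128 rad/s and ζ = 77.37/(2·128) = 0.302.
t_s ≈ 4/(ζω_n) = 0.103 s.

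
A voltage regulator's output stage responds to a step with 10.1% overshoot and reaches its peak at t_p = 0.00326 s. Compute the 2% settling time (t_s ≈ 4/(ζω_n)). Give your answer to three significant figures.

The overshoot fixes ζ = −ln(OS)/√(π²+ln²(OS)) = 0.589.
From t_p = π/ω_d, ω_d = π/0.00326 = 964 rad/s, so ω_n = ω_d/√(1−ζ²) = 1190 rad/s.
t_s ≈ 4/(ζω_n) = 4/(0.589·1190) = 0.00569 s.

t_s ≈ 0.00569 s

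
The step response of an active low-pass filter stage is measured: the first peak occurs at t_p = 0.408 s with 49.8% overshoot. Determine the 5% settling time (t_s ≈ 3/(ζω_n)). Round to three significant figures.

ζ from %OS: ζ = |ln 0.498|/√(π²+ln²0.498) = 0.217.
From t_p = π/ω_d, ω_d = π/0.408 = 7.70 rad/s, so ω_n = ω_d/√(1−ζ²) = 7.89 rad/s.
t_s ≈ 3/(ζω_n) = 3/(0.217·7.89) = 1.76 s.

t_s ≈ 1.76 s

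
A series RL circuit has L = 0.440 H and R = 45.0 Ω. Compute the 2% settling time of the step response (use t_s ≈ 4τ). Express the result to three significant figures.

t_s ≈ 0.0391 s

τ = L/R = 0.440/45.0 = 0.00978 s.
t_s ≈ 4τ = 0.0391 s.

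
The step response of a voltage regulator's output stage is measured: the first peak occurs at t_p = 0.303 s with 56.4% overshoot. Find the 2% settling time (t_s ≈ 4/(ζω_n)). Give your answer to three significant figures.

ζ from %OS: ζ = |ln 0.564|/√(π²+ln²0.564) = 0.179.
From t_p = π/ω_d, ω_d = π/0.303 = 10.4 rad/s, so ω_n = ω_d/√(1−ζ²) = 10.5 rad/s.
t_s ≈ 4/(ζω_n) = 4/(0.179·10.5) = 2.12 s.

t_s ≈ 2.12 s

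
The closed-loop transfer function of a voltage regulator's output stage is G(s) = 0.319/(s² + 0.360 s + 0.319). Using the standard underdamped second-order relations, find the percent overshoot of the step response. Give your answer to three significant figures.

%OS ≈ 34.8%

ω_n = √0.319 = 0.565 rad/s; ζ = 0.360/(2·0.565) = 0.319.
%OS = 100·exp(−πζ/√(1−ζ²)) = 34.8%.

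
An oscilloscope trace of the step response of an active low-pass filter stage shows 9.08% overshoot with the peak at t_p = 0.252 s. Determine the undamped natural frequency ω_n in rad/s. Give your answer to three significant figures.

The overshoot fixes ζ = −ln(OS)/√(π²+ln²(OS)) = 0.607.
From t_p = π/ω_d, ω_d = π/0.252 = 12.5 rad/s, so ω_n = ω_d/√(1−ζ²) = 15.7 rad/s.

ω_n ≈ 15.7 rad/s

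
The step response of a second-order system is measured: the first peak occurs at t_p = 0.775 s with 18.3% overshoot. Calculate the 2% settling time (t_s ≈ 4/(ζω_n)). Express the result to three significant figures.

t_s ≈ 1.83 s

The overshoot fixes ζ = −ln(OS)/√(π²+ln²(OS)) = 0.476.
t_p = π/ω_d ⇒ ω_d = 4.05 rad/s; then ω_n = ω_d/√(1−ζ²) = 4.61 rad/s.
t_s ≈ 4/(ζω_n) = 4/(0.476·4.61) = 1.83 s.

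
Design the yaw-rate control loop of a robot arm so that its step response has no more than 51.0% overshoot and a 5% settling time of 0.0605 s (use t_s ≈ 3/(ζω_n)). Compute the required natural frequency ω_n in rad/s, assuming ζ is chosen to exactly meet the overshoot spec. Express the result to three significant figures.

ζ = −ln(OS)/√(π² + (ln OS)²). With OS = 0.510, ln OS = −0.6733 and ζ = 0.6733/3.213 = 0.210.
From t_s ≈ 3/(ζω_n): ω_n = 3/(ζ·t_s) = 3/(0.210·0.0605) = 237 rad/s.

ω_n ≈ 237 rad/s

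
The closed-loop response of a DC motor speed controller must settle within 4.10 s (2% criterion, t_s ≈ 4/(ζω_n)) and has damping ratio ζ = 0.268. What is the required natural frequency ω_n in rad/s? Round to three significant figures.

Rearranging t_s ≈ 4/(ζω_n) gives ω_n = 4/(ζ·t_s) = 4/(0.268 × 4.10) = 3.64 rad/s.

ω_n ≈ 3.64 rad/s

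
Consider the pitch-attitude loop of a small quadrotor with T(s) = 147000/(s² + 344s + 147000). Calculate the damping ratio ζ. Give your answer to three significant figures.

Comparing the denominator to s² + 2ζω_n s + ω_n²: ω_n = √147000 = 383 rad/s, and 2ζω_n = 344 so ζ = 344/(2·383) = 0.449.

ζ ≈ 0.449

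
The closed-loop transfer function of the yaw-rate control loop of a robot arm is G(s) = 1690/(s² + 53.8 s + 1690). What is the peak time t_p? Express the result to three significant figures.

Comparing the denominator to s² + 2ζω_n s + ω_n²: ω_n = √1690 = 41.1 rad/s, and 2ζω_n = 53.8 so ζ = 53.8/(2·41.1) = 0.654.
ω_d = ω_n√(1−ζ²) = 31.1 rad/s. Then t_p = π/ω_d = 0.101 s.

t_p ≈ 0.101 s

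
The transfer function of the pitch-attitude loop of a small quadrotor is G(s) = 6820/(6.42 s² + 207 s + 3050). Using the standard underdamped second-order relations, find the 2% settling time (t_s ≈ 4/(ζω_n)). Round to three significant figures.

t_s ≈ 0.248 s

Dividing through by 6.42: denominator becomes s² + 32.24 s + 475.1.
So ω_n = √475.1 = 21.8 rad/s and ζ = 32.24/(2·21.8) = 0.740.
t_s ≈ 4/(ζω_n) = 0.248 s.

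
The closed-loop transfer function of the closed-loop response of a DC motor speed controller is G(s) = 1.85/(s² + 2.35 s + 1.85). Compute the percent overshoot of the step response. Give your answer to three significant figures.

Comparing the denominator to s² + 2ζω_n s + ω_n²: ω_n = √1.85 = 1.36 rad/s, and 2ζω_n = 2.35 so ζ = 2.35/(2·1.36) = 0.864.
Overshoot: exp(−π·0.864/√(1−0.864²)) = 0.00457, i.e. 0.457%.

%OS ≈ 0.457%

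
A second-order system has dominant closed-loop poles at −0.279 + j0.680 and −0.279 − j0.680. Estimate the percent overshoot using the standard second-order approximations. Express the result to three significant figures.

%OS ≈ 27.6%

|pole| = ω_n = √(0.279² + 0.680²) = 0.735 rad/s; ζ = cos θ = σ/ω_n = 0.380.
%OS = 100·exp(−πζ/√(1−ζ²)) = 27.6%.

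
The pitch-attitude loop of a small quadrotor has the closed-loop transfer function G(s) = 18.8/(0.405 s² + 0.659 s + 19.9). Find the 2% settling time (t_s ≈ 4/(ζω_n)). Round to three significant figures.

Dividing through by 0.405: denominator becomes s² + 1.627 s + 49.14.
So ω_n = √49.14 = 7.01 rad/s and ζ = 1.627/(2·7.01) = 0.116.
t_s ≈ 4/(ζω_n) = 4.92 s.

t_s ≈ 4.92 s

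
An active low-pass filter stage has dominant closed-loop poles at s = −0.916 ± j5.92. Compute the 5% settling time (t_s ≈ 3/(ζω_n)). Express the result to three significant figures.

t_s ≈ 3.28 s

For poles at −σ ± jω_d, ζω_n = σ = 0.916, so t_s ≈ 3/σ = 3.28 s.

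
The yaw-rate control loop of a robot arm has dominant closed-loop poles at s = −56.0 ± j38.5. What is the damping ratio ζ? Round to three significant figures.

ζ ≈ 0.824

|pole| = ω_n = √(56.0² + 38.5²) = 68.0 rad/s; ζ = cos θ = σ/ω_n = 0.824.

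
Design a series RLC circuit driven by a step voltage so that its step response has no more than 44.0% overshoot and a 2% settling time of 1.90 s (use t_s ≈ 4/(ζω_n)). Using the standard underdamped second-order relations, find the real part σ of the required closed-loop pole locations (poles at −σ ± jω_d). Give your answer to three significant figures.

σ ≈ 2.11

The settling-time spec alone fixes σ = ζω_n = 4/t_s = 4/1.90 = 2.11.
(Overshoot then fixes ζ = 0.253 and hence ω_d = σ·√(1−ζ²)/ζ = 8.06 rad/s.)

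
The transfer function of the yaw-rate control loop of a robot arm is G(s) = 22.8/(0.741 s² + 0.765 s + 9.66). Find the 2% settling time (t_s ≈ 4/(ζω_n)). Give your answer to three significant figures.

Dividing through by 0.741: denominator becomes s² + 1.032 s + 13.04.
So ω_n = √13.04 = 3.61 rad/s and ζ = 1.032/(2·3.61) = 0.143.
t_s ≈ 4/(ζω_n) = 7.75 s.

t_s ≈ 7.75 s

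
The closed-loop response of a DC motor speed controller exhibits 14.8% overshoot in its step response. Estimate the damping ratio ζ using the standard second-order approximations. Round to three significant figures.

ζ ≈ 0.520

Inverting the overshoot relation: ζ = |ln 0.148|/√(π² + ln²0.148) = 0.520.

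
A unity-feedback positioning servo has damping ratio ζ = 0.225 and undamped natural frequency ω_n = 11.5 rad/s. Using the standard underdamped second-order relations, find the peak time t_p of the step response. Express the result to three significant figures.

t_p ≈ 0.280 s

The damped frequency is ω_d = ω_n√(1−ζ²) = 11.5·√(1−0.0506) = 11.2 rad/s.
Peak time t_p = π/ω_d = π/11.2 = 0.280 s.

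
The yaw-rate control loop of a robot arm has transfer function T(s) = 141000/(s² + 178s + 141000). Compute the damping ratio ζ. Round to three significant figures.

ζ ≈ 0.237

ω_n = √141000 = 375 rad/s; ζ = 178/(2·375) = 0.237.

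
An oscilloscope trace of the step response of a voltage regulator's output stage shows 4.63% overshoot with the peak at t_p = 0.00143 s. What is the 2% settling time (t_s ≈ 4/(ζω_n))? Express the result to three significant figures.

ζ from %OS: ζ = |ln 0.0463|/√(π²+ln²0.0463) = 0.699.
From t_p = π/ω_d, ω_d = π/0.00143 = 2200 rad/s, so ω_n = ω_d/√(1−ζ²) = 3070 rad/s.
t_s ≈ 4/(ζω_n) = 4/(0.699·3070) = 0.00186 s.

t_s ≈ 0.00186 s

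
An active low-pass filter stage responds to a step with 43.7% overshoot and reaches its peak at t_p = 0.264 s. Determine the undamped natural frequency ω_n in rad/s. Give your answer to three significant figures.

From the overshoot, ζ = −ln(OS)/√(π²+ln²(OS)) = 0.255.
t_p = π/ω_d ⇒ ω_d = 11.9 rad/s; then ω_n = ω_d/√(1−ζ²) = 12.3 rad/s.

ω_n ≈ 12.3 rad/s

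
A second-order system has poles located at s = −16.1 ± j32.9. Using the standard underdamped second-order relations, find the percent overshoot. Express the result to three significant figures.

|pole| = ω_n = √(16.1² + 32.9²) = 36.6 rad/s; ζ = cos θ = σ/ω_n = 0.440.
Overshoot: exp(−π·0.440/√(1−0.440²)) = 0.215, i.e. 21.5%.

%OS ≈ 21.5%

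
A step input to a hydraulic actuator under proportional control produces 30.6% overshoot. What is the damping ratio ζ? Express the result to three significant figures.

ζ ≈ 0.353

ζ = −ln(OS)/√(π² + (ln OS)²). With OS = 0.306, ln OS = −1.184 and ζ = 1.184/3.357 = 0.353.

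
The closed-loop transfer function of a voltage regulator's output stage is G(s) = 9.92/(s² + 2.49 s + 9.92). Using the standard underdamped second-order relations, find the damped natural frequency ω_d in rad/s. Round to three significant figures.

Comparing the denominator to s² + 2ζω_n s + ω_n²: ω_n = √9.92 = 3.15 rad/s, and 2ζω_n = 2.49 so ζ = 2.49/(2·3.15) = 0.395.
ω_d = ω_n√(1−ζ²) = 2.89 rad/s.

ω_d ≈ 2.89 rad/s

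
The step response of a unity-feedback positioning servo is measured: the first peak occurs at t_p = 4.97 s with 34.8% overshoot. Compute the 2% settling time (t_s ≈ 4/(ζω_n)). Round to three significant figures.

From the overshoot, ζ = −ln(OS)/√(π²+ln²(OS)) = 0.318.
From t_p = π/ω_d, ω_d = π/4.97 = 0.632 rad/s, so ω_n = ω_d/√(1−ζ²) = 0.667 rad/s.
t_s ≈ 4/(ζω_n) = 4/(0.318·0.667) = 18.8 s.

t_s ≈ 18.8 s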